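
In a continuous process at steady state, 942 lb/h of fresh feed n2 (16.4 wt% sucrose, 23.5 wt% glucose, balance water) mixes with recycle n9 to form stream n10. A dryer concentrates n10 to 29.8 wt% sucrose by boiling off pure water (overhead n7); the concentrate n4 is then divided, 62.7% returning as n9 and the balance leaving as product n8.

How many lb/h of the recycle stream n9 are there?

Overall sucrose balance (none leaves overhead): sucrose in fresh feed = sucrose in product, i.e. 942×0.164 = (1−0.627)·n4·0.298.
n4 = 154.49/(0.298×0.373) = 1389.9 lb/h.
Recycle n9 = 0.627×1389.9 = 871.44 lb/h.

871.4 lb/h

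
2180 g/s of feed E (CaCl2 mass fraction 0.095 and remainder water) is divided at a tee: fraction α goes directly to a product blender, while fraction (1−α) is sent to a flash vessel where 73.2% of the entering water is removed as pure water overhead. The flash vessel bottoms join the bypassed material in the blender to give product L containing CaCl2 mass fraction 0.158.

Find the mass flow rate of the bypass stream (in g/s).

All 2180×0.095 = 207.1 g/s of CaCl2 reaches L, so L = 207.1/0.158 = 1310.8 g/s and vapour = 869.24 g/s.
The evaporator receives (1−α)·2180 of feed at 0.905 water and removes 0.732 of that water:
0.732×0.905×(1−α)×2180 = 869.24
(1−α) = 869.24/1444.2 = 0.6019;  α = 0.3981.
Bypass flow = 0.3981×2180 = 867.86 g/s.

867.9 g/s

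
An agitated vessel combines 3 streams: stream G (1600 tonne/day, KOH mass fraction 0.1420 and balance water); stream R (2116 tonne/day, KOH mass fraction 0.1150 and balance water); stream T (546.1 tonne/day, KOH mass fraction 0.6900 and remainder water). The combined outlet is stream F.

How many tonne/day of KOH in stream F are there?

847.3 tonne/day

KOH out = KOH in = 1600×0.142 + 2116×0.115 + 546.1×0.690 = 847.35 tonne/day.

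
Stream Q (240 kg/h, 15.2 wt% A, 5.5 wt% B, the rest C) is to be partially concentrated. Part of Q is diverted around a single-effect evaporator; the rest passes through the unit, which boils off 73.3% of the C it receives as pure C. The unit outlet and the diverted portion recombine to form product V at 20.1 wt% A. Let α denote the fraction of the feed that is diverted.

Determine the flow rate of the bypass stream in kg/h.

139.3 kg/h

All 240×0.152 = 36.48 kg/h of A reaches V, so V = 36.48/0.201 = 181.49 kg/h and vapour = 58.507 kg/h.
The evaporator receives (1−α)·240 of feed at 0.793 C and removes 0.733 of that C:
0.733×0.793×(1−α)×240 = 58.507
(1−α) = 58.507/139.5 = 0.4194;  α = 0.5806.
Bypass flow = 0.5806×240 = 139.35 kg/h.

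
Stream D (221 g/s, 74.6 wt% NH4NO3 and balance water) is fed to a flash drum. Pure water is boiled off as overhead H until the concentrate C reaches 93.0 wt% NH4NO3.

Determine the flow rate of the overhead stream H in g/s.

NH4NO3 is conserved: 221×0.746 = 164.87 g/s all reports to the concentrate.
Concentrate = 164.87/(target fraction) = 177.28 g/s.
Overhead = 221 − 177.28 = 43.725 g/s.

43.72 g/s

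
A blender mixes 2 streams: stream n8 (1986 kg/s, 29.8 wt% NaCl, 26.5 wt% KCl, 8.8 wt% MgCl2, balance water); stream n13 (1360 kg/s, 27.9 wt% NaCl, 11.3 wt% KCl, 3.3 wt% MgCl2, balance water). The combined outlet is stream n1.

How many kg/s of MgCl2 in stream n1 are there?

MgCl2 out = MgCl2 in = 1986×0.088 + 1360×0.033 = 219.65 kg/s.

219.6 kg/s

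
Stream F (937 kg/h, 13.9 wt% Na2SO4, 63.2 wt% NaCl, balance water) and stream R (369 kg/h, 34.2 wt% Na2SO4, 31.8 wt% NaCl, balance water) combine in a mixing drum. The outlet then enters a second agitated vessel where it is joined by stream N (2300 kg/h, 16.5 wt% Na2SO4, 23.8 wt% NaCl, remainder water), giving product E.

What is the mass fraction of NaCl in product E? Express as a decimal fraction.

Overall, product flow = 3606 kg/h.
NaCl in = 937×0.632 + 369×0.318 + 2300×0.238 = 1256.9 kg/h.
NaCl fraction in E = 0.349.

0.349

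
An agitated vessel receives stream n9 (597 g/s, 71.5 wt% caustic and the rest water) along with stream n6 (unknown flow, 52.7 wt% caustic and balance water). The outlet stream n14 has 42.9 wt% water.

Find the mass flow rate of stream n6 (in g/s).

1954 g/s

Let n6 be the unknown flow. Total out = 597 + n6.
water balance: 170.14 + 0.473·n6 = 0.429·(597 + n6)
(0.473 − 0.429)·n6 = 0.429×597 − 170.14 = 85.968
n6 = 85.968 / 0.044 = 1953.8 g/s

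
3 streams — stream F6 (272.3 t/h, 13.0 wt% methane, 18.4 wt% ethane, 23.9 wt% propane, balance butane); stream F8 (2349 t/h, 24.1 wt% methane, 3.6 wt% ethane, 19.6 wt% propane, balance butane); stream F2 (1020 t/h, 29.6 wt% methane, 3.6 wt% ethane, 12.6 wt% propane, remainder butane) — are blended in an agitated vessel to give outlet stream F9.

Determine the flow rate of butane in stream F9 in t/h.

1912 t/h

butane out = butane in = 272.3×0.447 + 2349×0.527 + 1020×0.542 = 1912.5 t/h.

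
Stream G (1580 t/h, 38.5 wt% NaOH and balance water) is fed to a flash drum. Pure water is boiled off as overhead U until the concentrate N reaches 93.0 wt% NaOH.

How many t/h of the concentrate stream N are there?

NaOH is conserved: 1580×0.385 = 608.3 t/h all reports to the concentrate.
Concentrate = 608.3/(target fraction) = 654.09 t/h.

654.1 t/h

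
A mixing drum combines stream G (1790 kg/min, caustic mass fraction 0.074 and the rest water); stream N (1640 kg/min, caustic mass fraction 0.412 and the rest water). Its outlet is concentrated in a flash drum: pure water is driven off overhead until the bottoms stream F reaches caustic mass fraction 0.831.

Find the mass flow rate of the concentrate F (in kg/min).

972.5 kg/min

caustic entering = 1790×0.074 + 1640×0.412 = 808.14 kg/min.
All caustic reports to F, so F = 808.14/0.831 = 972.49 kg/min.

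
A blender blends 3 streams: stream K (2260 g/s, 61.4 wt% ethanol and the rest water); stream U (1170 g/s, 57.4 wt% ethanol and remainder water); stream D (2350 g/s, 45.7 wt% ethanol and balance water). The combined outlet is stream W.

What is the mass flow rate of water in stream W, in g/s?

water out = water in = 2260×0.386 + 1170×0.426 + 2350×0.543 = 2646.8 g/s.

2647 g/s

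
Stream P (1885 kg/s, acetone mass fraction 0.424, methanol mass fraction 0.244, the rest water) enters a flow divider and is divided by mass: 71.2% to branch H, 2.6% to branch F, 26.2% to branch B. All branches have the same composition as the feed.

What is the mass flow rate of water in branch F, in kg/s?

Branch F total = 0.026×1885 = 49.01 kg/s.
water in F = 0.332×49.01 = 16.271 kg/s.

16.27 kg/s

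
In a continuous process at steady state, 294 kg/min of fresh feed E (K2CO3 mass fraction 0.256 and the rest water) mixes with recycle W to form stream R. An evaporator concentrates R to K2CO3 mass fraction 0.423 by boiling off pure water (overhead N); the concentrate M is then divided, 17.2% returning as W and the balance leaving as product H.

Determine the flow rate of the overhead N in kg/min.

116.1 kg/min

Overall K2CO3 balance (none leaves overhead): K2CO3 in fresh feed = K2CO3 in product, i.e. 294×0.256 = (1−0.172)·M·0.423.
M = 75.264/(0.423×0.828) = 214.89 kg/min.
Recycle W = 0.172×214.89 = 36.961 kg/min.
Combined feed R = 294 + 36.961 = 330.96 kg/min.
Overhead N = R − M = 330.96 − 214.89 = 116.07 kg/min.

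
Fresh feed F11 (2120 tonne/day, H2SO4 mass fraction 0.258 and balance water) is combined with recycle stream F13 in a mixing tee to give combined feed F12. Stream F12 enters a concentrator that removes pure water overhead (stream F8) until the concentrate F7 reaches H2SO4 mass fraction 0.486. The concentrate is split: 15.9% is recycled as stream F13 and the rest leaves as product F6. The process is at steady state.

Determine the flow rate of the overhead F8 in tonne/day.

994.6 tonne/day

Overall H2SO4 balance (none leaves overhead): H2SO4 in fresh feed = H2SO4 in product, i.e. 2120×0.258 = (1−0.159)·F7·0.486.
F7 = 546.96/(0.486×0.841) = 1338.2 tonne/day.
Recycle F13 = 0.159×1338.2 = 212.77 tonne/day.
Combined feed F12 = 2120 + 212.77 = 2332.8 tonne/day.
Overhead F8 = F12 − F7 = 2332.8 − 1338.2 = 994.57 tonne/day.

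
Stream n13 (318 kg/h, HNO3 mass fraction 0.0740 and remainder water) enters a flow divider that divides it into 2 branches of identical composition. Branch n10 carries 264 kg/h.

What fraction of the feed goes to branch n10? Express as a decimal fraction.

Fraction to n10 = 264/318 = 0.8302.

0.830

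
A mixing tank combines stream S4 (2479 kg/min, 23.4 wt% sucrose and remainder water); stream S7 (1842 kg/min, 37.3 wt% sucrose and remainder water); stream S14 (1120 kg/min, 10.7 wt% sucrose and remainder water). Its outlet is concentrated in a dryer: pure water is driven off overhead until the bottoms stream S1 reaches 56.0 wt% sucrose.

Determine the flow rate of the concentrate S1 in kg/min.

sucrose entering = 2479×0.234 + 1842×0.373 + 1120×0.107 = 1387 kg/min.
All sucrose reports to S1, so S1 = 1387/0.560 = 2476.8 kg/min.

2477 kg/min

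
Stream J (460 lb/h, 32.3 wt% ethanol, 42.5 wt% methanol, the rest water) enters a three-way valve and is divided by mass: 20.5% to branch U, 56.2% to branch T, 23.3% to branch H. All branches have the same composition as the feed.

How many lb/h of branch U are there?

Branch U flow = 0.205×460 = 94.3 lb/h.

94.3 lb/h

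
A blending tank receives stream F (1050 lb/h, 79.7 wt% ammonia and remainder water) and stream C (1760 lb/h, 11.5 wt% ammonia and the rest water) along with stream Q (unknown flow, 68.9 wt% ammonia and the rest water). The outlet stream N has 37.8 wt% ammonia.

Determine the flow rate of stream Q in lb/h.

Let Q be the unknown flow. Total out = 2810 + Q.
ammonia balance: 1039.2 + 0.689·Q = 0.378·(2810 + Q)
(0.689 − 0.378)·Q = 0.378×2810 − 1039.2 = 22.93
Q = 22.93 / 0.311 = 73.73 lb/h

73.73 lb/h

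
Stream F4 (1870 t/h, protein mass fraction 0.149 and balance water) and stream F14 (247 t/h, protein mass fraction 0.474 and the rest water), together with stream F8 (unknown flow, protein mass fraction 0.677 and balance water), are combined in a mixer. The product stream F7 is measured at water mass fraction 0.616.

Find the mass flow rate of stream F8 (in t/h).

1424 t/h

Let F8 be the unknown flow. Total out = 2117 + F8.
water balance: 1721.3 + 0.323·F8 = 0.616·(2117 + F8)
(0.323 − 0.616)·F8 = 0.616×2117 − 1721.3 = -417.22
F8 = -417.22 / -0.293 = 1424 t/h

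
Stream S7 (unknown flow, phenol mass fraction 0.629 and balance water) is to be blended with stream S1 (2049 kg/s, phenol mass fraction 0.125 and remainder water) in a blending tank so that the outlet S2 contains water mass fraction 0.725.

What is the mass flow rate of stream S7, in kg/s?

Let S7 be the unknown flow. Total out = 2049 + S7.
water balance: 1792.9 + 0.371·S7 = 0.725·(2049 + S7)
(0.371 − 0.725)·S7 = 0.725×2049 − 1792.9 = -307.35
S7 = -307.35 / -0.354 = 868.22 kg/s

868.2 kg/s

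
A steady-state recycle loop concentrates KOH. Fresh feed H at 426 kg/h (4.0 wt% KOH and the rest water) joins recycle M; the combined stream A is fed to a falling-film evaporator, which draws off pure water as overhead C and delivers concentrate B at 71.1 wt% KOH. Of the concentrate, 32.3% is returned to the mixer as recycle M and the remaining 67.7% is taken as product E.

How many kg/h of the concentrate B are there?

Overall KOH balance (none leaves overhead): KOH in fresh feed = KOH in product, i.e. 426×0.040 = (1−0.323)·B·0.711.
B = 17.04/(0.711×0.677) = 35.401 kg/h.

35.4 kg/h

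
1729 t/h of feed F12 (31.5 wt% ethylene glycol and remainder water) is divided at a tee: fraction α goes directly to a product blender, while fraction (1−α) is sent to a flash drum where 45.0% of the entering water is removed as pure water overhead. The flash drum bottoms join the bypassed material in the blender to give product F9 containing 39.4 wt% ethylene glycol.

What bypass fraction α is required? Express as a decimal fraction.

0.350

All 1729×0.315 = 544.63 t/h of ethylene glycol reaches F9, so F9 = 544.63/0.394 = 1382.3 t/h and vapour = 346.68 t/h.
The evaporator receives (1−α)·1729 of feed at 0.685 water and removes 0.450 of that water:
0.450×0.685×(1−α)×1729 = 346.68
(1−α) = 346.68/532.96 = 0.6505;  α = 0.3495.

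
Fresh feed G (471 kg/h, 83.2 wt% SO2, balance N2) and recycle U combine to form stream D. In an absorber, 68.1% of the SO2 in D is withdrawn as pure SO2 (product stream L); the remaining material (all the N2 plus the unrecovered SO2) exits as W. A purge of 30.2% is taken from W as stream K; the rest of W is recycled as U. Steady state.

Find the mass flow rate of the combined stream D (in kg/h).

N2 enters only via G and leaves only via the purge: 471×0.168 = 0.302×(N2 in W), and the absorber passes all N2, so N2 in D = N2 in W = 262.01 kg/h.
SO2 in D: m_A = 471×0.832 + (1−0.302)·(1−0.681)·m_A, so m_A = 391.87/0.7773 = 504.12 kg/h.
D = 504.12 + 262.01 = 766.13 kg/h.

766.1 kg/h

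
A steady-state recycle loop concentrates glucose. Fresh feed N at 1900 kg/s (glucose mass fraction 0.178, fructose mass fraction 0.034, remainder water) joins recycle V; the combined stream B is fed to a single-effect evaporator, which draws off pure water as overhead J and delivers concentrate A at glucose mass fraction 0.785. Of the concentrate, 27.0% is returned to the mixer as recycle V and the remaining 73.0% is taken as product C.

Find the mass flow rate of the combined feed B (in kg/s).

2059 kg/s

Overall glucose balance (none leaves overhead): glucose in fresh feed = glucose in product, i.e. 1900×0.178 = (1−0.270)·A·0.785.
A = 338.2/(0.785×0.730) = 590.18 kg/s.
Recycle V = 0.270×590.18 = 159.35 kg/s.
Combined feed B = 1900 + 159.35 = 2059.3 kg/s.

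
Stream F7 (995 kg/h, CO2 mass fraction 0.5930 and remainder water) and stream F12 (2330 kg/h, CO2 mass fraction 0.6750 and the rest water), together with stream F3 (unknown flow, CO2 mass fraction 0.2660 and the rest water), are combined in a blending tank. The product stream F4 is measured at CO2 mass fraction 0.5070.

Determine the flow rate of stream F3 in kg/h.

Let F3 be the unknown flow. Total out = 3325 + F3.
CO2 balance: 2162.8 + 0.266·F3 = 0.507·(3325 + F3)
(0.266 − 0.507)·F3 = 0.507×3325 − 2162.8 = -477.01
F3 = -477.01 / -0.241 = 1979.3 kg/h

1979 kg/h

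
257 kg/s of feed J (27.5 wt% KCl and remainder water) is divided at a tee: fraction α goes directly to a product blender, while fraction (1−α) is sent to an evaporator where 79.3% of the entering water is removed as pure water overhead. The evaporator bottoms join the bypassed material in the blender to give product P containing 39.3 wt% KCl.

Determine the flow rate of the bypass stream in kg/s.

All 257×0.275 = 70.675 kg/s of KCl reaches P, so P = 70.675/0.393 = 179.83 kg/s and vapour = 77.165 kg/s.
The evaporator receives (1−α)·257 of feed at 0.725 water and removes 0.793 of that water:
0.793×0.725×(1−α)×257 = 77.165
(1−α) = 77.165/147.76 = 0.5222;  α = 0.4778.
Bypass flow = 0.4778×257 = 122.78 kg/s.

122.8 kg/s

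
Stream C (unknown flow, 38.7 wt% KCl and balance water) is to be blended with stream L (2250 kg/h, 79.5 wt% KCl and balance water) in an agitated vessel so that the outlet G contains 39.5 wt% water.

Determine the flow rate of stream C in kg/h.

1961 kg/h

Let C be the unknown flow. Total out = 2250 + C.
water balance: 461.25 + 0.613·C = 0.395·(2250 + C)
(0.613 − 0.395)·C = 0.395×2250 − 461.25 = 427.5
C = 427.5 / 0.218 = 1961 kg/h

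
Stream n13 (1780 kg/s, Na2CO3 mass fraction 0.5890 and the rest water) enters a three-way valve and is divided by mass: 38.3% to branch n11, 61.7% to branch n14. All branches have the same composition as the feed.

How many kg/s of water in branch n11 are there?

Branch n11 total = 0.383×1780 = 681.74 kg/s.
water in n11 = 0.411×681.74 = 280.2 kg/s.

280.2 kg/s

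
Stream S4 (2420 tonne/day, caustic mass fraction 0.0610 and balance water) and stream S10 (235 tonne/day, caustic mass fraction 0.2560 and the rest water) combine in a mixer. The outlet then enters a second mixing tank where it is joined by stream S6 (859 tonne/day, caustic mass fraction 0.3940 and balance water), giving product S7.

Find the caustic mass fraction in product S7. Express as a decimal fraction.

0.1554

Overall, product flow = 3514 tonne/day.
caustic in = 2420×0.061 + 235×0.256 + 859×0.394 = 546.23 tonne/day.
caustic fraction in S7 = 0.1554.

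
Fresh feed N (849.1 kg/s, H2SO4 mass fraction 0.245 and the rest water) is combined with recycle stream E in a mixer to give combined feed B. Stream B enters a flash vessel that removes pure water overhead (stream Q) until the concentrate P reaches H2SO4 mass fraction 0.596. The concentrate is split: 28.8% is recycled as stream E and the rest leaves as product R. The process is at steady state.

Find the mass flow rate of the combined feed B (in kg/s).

990.3 kg/s

Overall H2SO4 balance (none leaves overhead): H2SO4 in fresh feed = H2SO4 in product, i.e. 849.1×0.245 = (1−0.288)·P·0.596.
P = 208.03/(0.596×0.712) = 490.23 kg/s.
Recycle E = 0.288×490.23 = 141.19 kg/s.
Combined feed B = 849.1 + 141.19 = 990.29 kg/s.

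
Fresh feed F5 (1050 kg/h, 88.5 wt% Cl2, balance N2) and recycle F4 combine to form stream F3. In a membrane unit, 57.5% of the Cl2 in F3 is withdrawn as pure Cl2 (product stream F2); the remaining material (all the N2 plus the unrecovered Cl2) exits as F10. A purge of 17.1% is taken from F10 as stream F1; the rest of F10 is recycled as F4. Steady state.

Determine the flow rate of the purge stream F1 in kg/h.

N2 enters only via F5 and leaves only via the purge: 1050×0.115 = 0.171×(N2 in F10), and the membrane unit passes all N2, so N2 in F3 = N2 in F10 = 706.14 kg/h.
Cl2 in F3: m_A = 1050×0.885 + (1−0.171)·(1−0.575)·m_A, so m_A = 929.25/0.6477 = 1434.7 kg/h.
F10 = (1−0.575)×1434.7 + 706.14 = 1315.9 kg/h.
Purge F1 = 0.171×1315.9 = 225.02 kg/h.

225 kg/h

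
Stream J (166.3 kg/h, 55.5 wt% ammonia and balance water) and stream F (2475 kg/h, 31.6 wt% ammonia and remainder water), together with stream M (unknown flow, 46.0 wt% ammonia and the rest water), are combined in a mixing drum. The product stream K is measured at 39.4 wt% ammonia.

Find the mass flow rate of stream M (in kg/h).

2519 kg/h

Let M be the unknown flow. Total out = 2641.3 + M.
ammonia balance: 874.4 + 0.460·M = 0.394·(2641.3 + M)
(0.460 − 0.394)·M = 0.394×2641.3 − 874.4 = 166.28
M = 166.28 / 0.066 = 2519.3 kg/h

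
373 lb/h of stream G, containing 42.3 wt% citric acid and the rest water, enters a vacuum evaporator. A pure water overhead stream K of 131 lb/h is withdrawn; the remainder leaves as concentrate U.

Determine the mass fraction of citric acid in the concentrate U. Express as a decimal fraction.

0.652

citric acid is not removed: 373×0.423 = 157.78 lb/h of citric acid enters U.
Concentrate = 373 − 131 = 242 lb/h.
Mass fraction = 157.78/242 = 0.652.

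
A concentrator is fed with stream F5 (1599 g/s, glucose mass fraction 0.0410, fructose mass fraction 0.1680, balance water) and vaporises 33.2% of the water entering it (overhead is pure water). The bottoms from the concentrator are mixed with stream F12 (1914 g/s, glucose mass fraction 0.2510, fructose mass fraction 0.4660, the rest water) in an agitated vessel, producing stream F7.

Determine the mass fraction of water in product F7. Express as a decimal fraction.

Vapour removed = 0.332×0.791×1599 = 419.92 g/s; concentrate = 1179.1 g/s.
water reaching the mixer = 844.89 (from concentrate) + 1914×0.283 = 1386.6 g/s.
Product flow = 1179.1 + 1914 = 3093.1 g/s; water fraction = 0.4483.

0.4483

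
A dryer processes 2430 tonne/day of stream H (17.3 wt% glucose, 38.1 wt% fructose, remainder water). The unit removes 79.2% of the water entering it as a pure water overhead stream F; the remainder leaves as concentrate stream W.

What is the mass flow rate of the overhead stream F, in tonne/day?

858.4 tonne/day

water entering = 2430×0.446 = 1083.8 tonne/day; overhead removed = 0.792×1083.8 = 858.35 tonne/day.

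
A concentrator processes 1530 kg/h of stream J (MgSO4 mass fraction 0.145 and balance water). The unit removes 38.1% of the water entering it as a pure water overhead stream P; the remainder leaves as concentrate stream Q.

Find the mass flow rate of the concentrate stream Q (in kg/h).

1032 kg/h

water entering = 1530×0.855 = 1308.1 kg/h; overhead removed = 0.381×1308.1 = 498.41 kg/h.
Concentrate = 1530 − 498.41 = 1031.6 kg/h.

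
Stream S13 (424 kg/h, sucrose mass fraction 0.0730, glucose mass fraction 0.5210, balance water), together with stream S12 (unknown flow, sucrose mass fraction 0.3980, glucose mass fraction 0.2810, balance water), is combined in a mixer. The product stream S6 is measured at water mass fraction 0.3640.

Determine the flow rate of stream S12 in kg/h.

414.1 kg/h

Let S12 be the unknown flow. Total out = 424 + S12.
water balance: 172.14 + 0.321·S12 = 0.364·(424 + S12)
(0.321 − 0.364)·S12 = 0.364×424 − 172.14 = -17.808
S12 = -17.808 / -0.043 = 414.14 kg/h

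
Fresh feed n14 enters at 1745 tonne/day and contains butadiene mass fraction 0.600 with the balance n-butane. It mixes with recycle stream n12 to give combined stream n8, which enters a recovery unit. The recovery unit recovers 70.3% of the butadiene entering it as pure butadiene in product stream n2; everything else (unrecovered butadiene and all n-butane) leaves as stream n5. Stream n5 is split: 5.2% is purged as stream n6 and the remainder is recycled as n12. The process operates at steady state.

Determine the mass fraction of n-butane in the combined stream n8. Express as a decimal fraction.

0.902

n-butane enters only via n14 and leaves only via the purge: 1745×0.400 = 0.052×(n-butane in n5), and the recovery unit passes all n-butane, so n-butane in n8 = n-butane in n5 = 13423 tonne/day.
butadiene in n8: m_A = 1745×0.600 + (1−0.052)·(1−0.703)·m_A, so m_A = 1047/0.7184 = 1457.3 tonne/day.
n8 = 1457.3 + 13423 = 14880 tonne/day.
n-butane fraction in n8 = 13423/14880 = 0.902.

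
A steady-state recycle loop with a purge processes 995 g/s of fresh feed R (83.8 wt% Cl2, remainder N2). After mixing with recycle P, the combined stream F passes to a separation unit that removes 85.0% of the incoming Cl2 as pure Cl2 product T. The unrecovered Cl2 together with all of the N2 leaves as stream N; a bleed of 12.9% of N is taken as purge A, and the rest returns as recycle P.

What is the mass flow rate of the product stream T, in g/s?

Cl2 in F: m_A = 995×0.838 + (1−0.129)·(1−0.850)·m_A, so m_A = 833.81/0.8693 = 959.12 g/s.
Product T = 0.850×959.12 = 815.25 g/s.

815.3 g/s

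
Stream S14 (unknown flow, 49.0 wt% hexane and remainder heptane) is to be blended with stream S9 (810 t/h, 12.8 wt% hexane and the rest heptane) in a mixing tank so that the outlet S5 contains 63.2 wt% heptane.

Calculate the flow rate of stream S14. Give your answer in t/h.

1593 t/h

Let S14 be the unknown flow. Total out = 810 + S14.
heptane balance: 706.32 + 0.510·S14 = 0.632·(810 + S14)
(0.510 − 0.632)·S14 = 0.632×810 − 706.32 = -194.4
S14 = -194.4 / -0.122 = 1593.4 t/h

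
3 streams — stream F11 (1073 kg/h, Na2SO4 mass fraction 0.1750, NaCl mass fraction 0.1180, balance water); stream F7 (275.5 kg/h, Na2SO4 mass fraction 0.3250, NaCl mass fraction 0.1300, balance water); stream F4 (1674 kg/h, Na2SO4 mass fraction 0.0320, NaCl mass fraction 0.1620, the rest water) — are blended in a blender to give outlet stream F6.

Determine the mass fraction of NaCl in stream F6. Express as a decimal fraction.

Total flow out = 1073 + 275.5 + 1674 = 3022.5 kg/h.
NaCl in = 1073×0.118 + 275.5×0.130 + 1674×0.162 = 433.62 kg/h.
NaCl mass fraction in F6 = 433.62/3022.5 = 0.1435.

0.1435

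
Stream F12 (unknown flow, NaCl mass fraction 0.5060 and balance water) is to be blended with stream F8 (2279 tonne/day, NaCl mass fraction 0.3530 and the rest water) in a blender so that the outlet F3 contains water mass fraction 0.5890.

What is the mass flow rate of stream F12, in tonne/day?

1391 tonne/day

Let F12 be the unknown flow. Total out = 2279 + F12.
water balance: 1474.5 + 0.494·F12 = 0.589·(2279 + F12)
(0.494 − 0.589)·F12 = 0.589×2279 − 1474.5 = -132.18
F12 = -132.18 / -0.095 = 1391.4 tonne/day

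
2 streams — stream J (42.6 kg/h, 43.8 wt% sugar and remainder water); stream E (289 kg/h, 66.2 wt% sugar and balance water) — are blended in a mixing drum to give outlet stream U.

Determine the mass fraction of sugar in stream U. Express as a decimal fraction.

Total flow out = 42.6 + 289 = 331.6 kg/h.
sugar in = 42.6×0.438 + 289×0.662 = 209.98 kg/h.
sugar mass fraction in U = 209.98/331.6 = 0.633.

0.633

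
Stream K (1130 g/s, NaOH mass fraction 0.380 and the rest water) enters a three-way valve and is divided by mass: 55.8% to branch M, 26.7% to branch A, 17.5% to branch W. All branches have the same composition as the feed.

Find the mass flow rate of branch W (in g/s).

197.8 g/s

Branch W flow = 0.175×1130 = 197.75 g/s.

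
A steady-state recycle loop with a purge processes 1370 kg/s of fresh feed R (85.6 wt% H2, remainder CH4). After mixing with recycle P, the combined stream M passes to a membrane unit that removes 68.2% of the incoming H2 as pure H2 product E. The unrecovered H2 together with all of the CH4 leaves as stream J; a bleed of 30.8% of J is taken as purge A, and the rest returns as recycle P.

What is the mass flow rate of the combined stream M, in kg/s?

2144 kg/s

CH4 enters only via R and leaves only via the purge: 1370×0.144 = 0.308×(CH4 in J), and the membrane unit passes all CH4, so CH4 in M = CH4 in J = 640.52 kg/s.
H2 in M: m_A = 1370×0.856 + (1−0.308)·(1−0.682)·m_A, so m_A = 1172.7/0.7799 = 1503.6 kg/s.
M = 1503.6 + 640.52 = 2144.1 kg/s.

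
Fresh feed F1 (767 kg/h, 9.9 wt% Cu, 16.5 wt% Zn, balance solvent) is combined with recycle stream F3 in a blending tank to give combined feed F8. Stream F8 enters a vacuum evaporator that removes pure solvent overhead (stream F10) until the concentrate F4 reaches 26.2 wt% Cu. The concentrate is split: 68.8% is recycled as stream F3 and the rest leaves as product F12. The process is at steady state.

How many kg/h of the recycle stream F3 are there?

Overall Cu balance (none leaves overhead): Cu in fresh feed = Cu in product, i.e. 767×0.099 = (1−0.688)·F4·0.262.
F4 = 75.933/(0.262×0.312) = 928.91 kg/h.
Recycle F3 = 0.688×928.91 = 639.09 kg/h.

639.1 kg/h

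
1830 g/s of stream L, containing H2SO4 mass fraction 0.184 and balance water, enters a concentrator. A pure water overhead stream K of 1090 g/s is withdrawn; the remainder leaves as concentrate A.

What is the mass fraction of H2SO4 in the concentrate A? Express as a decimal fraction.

H2SO4 is not removed: 1830×0.184 = 336.72 g/s of H2SO4 enters A.
Concentrate = 1830 − 1090 = 740 g/s.
Mass fraction = 336.72/740 = 0.455.

0.455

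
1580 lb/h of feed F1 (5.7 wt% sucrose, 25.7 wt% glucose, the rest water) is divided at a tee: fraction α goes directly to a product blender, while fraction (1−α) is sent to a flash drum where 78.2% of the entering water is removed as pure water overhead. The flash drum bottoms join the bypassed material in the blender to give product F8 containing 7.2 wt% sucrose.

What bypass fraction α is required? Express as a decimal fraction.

0.612

All 1580×0.057 = 90.06 lb/h of sucrose reaches F8, so F8 = 90.06/0.072 = 1250.8 lb/h and vapour = 329.17 lb/h.
The evaporator receives (1−α)·1580 of feed at 0.686 water and removes 0.782 of that water:
0.782×0.686×(1−α)×1580 = 329.17
(1−α) = 329.17/847.59 = 0.3884;  α = 0.6116.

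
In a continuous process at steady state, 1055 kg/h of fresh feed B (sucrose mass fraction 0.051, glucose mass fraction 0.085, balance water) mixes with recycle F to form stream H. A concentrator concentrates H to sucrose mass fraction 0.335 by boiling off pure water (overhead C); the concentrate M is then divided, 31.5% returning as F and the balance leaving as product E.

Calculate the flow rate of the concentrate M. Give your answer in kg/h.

234.5 kg/h

Overall sucrose balance (none leaves overhead): sucrose in fresh feed = sucrose in product, i.e. 1055×0.051 = (1−0.315)·M·0.335.
M = 53.805/(0.335×0.685) = 234.47 kg/h.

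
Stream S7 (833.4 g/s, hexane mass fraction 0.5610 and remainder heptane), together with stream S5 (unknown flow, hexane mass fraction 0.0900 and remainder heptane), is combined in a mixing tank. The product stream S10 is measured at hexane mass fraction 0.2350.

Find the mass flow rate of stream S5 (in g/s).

1874 g/s

Let S5 be the unknown flow. Total out = 833.4 + S5.
hexane balance: 467.54 + 0.090·S5 = 0.235·(833.4 + S5)
(0.090 − 0.235)·S5 = 0.235×833.4 − 467.54 = -271.69
S5 = -271.69 / -0.145 = 1873.7 g/s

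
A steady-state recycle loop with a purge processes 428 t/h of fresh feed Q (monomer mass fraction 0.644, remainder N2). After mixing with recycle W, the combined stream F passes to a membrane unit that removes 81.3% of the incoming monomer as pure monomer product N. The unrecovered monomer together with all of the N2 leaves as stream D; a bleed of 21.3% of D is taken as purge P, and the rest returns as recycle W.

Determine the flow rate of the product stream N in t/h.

monomer in F: m_A = 428×0.644 + (1−0.213)·(1−0.813)·m_A, so m_A = 275.63/0.8528 = 323.2 t/h.
Product N = 0.813×323.2 = 262.76 t/h.

262.8 t/h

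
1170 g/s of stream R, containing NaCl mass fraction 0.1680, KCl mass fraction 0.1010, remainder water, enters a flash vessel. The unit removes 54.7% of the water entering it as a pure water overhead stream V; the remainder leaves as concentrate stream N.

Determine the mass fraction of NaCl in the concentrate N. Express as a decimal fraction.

0.2799

NaCl is not removed: 1170×0.168 = 196.56 g/s of NaCl enters N.
water entering = 1170×0.731 = 855.27 g/s; overhead removed = 0.547×855.27 = 467.83 g/s.
Concentrate = 1170 − 467.83 = 702.17 g/s.
Mass fraction = 196.56/702.17 = 0.2799.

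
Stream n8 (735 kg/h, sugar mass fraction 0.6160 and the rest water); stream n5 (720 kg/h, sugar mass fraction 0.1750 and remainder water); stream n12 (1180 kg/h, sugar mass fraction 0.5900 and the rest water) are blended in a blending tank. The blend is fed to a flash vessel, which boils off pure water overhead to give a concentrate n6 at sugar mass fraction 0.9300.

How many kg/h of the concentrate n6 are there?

sugar entering = 735×0.616 + 720×0.175 + 1180×0.590 = 1275 kg/h.
All sugar reports to n6, so n6 = 1275/0.930 = 1370.9 kg/h.

1371 kg/h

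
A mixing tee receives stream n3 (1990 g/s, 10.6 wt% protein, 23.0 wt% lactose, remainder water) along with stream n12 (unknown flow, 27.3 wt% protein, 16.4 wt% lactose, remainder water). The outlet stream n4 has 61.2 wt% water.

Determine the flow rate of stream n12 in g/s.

Let n12 be the unknown flow. Total out = 1990 + n12.
water balance: 1321.4 + 0.563·n12 = 0.612·(1990 + n12)
(0.563 − 0.612)·n12 = 0.612×1990 − 1321.4 = -103.48
n12 = -103.48 / -0.049 = 2111.8 g/s

2112 g/s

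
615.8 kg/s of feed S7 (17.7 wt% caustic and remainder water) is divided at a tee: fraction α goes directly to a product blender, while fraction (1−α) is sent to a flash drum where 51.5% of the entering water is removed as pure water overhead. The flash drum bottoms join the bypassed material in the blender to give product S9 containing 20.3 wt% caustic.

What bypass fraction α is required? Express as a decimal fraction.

All 615.8×0.177 = 109 kg/s of caustic reaches S9, so S9 = 109/0.203 = 536.93 kg/s and vapour = 78.871 kg/s.
The evaporator receives (1−α)·615.8 of feed at 0.823 water and removes 0.515 of that water:
0.515×0.823×(1−α)×615.8 = 78.871
(1−α) = 78.871/261 = 0.3022;  α = 0.6978.

0.698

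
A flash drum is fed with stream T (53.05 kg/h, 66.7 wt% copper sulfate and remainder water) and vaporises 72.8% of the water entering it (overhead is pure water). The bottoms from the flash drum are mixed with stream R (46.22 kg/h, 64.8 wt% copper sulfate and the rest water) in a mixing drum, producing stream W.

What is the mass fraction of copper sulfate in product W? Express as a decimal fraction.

0.7561

Vapour removed = 0.728×0.333×53.05 = 12.861 kg/h; concentrate = 40.189 kg/h.
copper sulfate reaching the mixer = 35.384 (from concentrate) + 46.22×0.648 = 65.335 kg/h.
Product flow = 40.189 + 46.22 = 86.409 kg/h; copper sulfate fraction = 0.7561.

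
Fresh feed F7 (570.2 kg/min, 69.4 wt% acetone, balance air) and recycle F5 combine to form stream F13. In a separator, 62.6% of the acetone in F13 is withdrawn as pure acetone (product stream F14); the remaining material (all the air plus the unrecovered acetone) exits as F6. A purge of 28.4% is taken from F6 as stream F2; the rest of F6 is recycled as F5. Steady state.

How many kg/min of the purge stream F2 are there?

231.9 kg/min

air enters only via F7 and leaves only via the purge: 570.2×0.306 = 0.284×(air in F6), and the separator passes all air, so air in F13 = air in F6 = 614.37 kg/min.
acetone in F13: m_A = 570.2×0.694 + (1−0.284)·(1−0.626)·m_A, so m_A = 395.72/0.7322 = 540.44 kg/min.
F6 = (1−0.626)×540.44 + 614.37 = 816.49 kg/min.
Purge F2 = 0.284×816.49 = 231.88 kg/min.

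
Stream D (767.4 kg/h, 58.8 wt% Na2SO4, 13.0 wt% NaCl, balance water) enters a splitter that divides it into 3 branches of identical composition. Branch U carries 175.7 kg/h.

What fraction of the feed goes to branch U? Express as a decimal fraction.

Fraction to U = 175.7/767.4 = 0.2290.

0.229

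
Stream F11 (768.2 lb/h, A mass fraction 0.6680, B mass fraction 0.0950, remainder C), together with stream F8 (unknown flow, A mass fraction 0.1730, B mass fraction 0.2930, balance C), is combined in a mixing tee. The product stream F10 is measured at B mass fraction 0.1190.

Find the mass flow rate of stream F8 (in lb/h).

106 lb/h

Let F8 be the unknown flow. Total out = 768.2 + F8.
B balance: 72.979 + 0.293·F8 = 0.119·(768.2 + F8)
(0.293 − 0.119)·F8 = 0.119×768.2 − 72.979 = 18.437
F8 = 18.437 / 0.174 = 105.96 lb/h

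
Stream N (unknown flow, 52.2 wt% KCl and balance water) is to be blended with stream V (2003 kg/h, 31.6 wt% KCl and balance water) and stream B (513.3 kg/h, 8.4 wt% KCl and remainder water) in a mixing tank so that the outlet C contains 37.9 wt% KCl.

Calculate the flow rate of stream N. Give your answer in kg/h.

Let N be the unknown flow. Total out = 2516.3 + N.
KCl balance: 676.07 + 0.522·N = 0.379·(2516.3 + N)
(0.522 − 0.379)·N = 0.379×2516.3 − 676.07 = 277.61
N = 277.61 / 0.143 = 1941.3 kg/h

1941 kg/h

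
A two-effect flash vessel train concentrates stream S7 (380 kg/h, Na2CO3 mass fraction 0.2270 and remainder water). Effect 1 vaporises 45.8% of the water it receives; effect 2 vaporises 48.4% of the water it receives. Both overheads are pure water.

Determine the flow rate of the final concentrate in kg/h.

168.4 kg/h

water in feed = 380×0.773 = 293.74 kg/h.
After stage 1: water left = (1−0.458)×293.74 = 159.21; stream total = 245.47 kg/h.
After stage 2: water left = (1−0.484)×159.21 = 82.151; final concentrate = 168.41 kg/h.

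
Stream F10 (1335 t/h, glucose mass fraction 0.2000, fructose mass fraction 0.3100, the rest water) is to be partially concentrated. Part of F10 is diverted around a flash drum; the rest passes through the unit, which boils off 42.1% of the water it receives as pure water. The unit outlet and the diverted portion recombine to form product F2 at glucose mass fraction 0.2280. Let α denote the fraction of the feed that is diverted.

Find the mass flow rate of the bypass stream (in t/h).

All 1335×0.200 = 267 t/h of glucose reaches F2, so F2 = 267/0.228 = 1171.1 t/h and vapour = 163.95 t/h.
The evaporator receives (1−α)·1335 of feed at 0.490 water and removes 0.421 of that water:
0.421×0.490×(1−α)×1335 = 163.95
(1−α) = 163.95/275.4 = 0.5953;  α = 0.4047.
Bypass flow = 0.4047×1335 = 540.26 t/h.

540.3 t/h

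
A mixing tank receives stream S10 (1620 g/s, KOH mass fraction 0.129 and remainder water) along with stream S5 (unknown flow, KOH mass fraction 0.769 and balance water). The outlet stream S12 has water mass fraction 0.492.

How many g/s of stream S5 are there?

Let S5 be the unknown flow. Total out = 1620 + S5.
water balance: 1411 + 0.231·S5 = 0.492·(1620 + S5)
(0.231 − 0.492)·S5 = 0.492×1620 − 1411 = -613.98
S5 = -613.98 / -0.261 = 2352.4 g/s

2352 g/s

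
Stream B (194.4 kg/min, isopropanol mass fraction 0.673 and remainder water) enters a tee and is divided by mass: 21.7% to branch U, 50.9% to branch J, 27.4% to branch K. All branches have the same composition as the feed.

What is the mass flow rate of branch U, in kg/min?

Branch U flow = 0.217×194.4 = 42.185 kg/min.

42.18 kg/min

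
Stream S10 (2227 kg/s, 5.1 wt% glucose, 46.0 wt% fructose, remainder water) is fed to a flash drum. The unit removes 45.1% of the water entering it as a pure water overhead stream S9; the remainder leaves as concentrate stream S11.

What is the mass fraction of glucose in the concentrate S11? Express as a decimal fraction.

0.0654

glucose is not removed: 2227×0.051 = 113.58 kg/s of glucose enters S11.
water entering = 2227×0.489 = 1089 kg/s; overhead removed = 0.451×1089 = 491.14 kg/s.
Concentrate = 2227 − 491.14 = 1735.9 kg/s.
Mass fraction = 113.58/1735.9 = 0.0654.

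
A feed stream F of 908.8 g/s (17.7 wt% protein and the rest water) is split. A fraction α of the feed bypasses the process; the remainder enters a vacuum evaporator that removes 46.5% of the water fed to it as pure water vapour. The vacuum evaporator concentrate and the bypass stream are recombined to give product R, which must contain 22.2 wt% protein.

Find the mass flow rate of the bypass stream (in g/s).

All 908.8×0.177 = 160.86 g/s of protein reaches R, so R = 160.86/0.222 = 724.58 g/s and vapour = 184.22 g/s.
The evaporator receives (1−α)·908.8 of feed at 0.823 water and removes 0.465 of that water:
0.465×0.823×(1−α)×908.8 = 184.22
(1−α) = 184.22/347.79 = 0.5297;  α = 0.4703.
Bypass flow = 0.4703×908.8 = 427.43 g/s.

427.4 g/s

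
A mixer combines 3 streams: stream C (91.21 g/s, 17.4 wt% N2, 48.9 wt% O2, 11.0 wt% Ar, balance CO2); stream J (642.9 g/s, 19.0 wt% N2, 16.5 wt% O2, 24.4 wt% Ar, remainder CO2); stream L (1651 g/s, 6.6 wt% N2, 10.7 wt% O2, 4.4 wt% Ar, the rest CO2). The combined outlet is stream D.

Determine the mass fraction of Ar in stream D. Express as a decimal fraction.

Total flow out = 91.21 + 642.9 + 1651 = 2385.1 g/s.
Ar in = 91.21×0.110 + 642.9×0.244 + 1651×0.044 = 239.54 g/s.
Ar mass fraction in D = 239.54/2385.1 = 0.100.

0.100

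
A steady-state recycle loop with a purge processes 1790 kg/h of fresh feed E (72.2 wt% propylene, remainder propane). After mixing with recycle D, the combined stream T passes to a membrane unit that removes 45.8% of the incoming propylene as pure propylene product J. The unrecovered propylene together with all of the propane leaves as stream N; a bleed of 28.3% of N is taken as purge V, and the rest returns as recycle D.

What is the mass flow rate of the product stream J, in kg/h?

968.1 kg/h

propylene in T: m_A = 1790×0.722 + (1−0.283)·(1−0.458)·m_A, so m_A = 1292.4/0.6114 = 2113.9 kg/h.
Product J = 0.458×2113.9 = 968.14 kg/h.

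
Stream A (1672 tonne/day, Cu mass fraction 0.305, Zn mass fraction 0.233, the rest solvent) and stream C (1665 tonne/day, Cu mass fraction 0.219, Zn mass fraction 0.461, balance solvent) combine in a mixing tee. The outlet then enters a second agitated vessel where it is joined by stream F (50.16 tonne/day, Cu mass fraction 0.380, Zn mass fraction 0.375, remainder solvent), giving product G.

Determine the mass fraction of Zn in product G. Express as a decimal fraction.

Overall, product flow = 3387.2 tonne/day.
Zn in = 1672×0.233 + 1665×0.461 + 50.16×0.375 = 1176 tonne/day.
Zn fraction in G = 0.347.

0.347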